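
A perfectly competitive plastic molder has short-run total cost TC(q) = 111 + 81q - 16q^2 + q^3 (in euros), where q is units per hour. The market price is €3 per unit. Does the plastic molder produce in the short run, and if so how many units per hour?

Strip out fixed cost: VC = 81q - 16q^2 + q^3. Then AVC = 81 - 16q + q^2 and MC = 81 - 32q + 3q^2.
AVC is minimized where dAVC/dq = -16 + 2q = 0, at q = 8; min AVC = 81 - 16·8 + 8^2 = €17.
P = €3 lies below min AVC = €17; no output level covers variable cost.
Shutting down limits the loss to fixed cost, €111.

Shut down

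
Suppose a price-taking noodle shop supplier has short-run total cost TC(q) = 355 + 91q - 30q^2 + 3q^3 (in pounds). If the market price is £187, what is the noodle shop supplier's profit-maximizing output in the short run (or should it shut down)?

Produce at q = 8

Variable cost is VC = 91q - 30q^2 + 3q^3, so AVC = VC/q = 91 - 30q + 3q^2 and MC = dTC/dq = 91 - 60q + 9q^2.
The AVC parabola has its vertex at q = 30/6 = 5, where AVC = 91 - 30·5 + 3·5^2 = £16.
Because £187 ≥ £16, revenue can cover variable cost; the firm operates.
P = MC gives -96 - 60q + 9q^2 = 0, with roots -4/3 and 8. Take the larger (rising MC): q* = 8.
Check: AVC at q = 8 is £43 ≤ P, so revenue covers variable cost.
Profit = P·q − TC = 187·8 − 699 = £797.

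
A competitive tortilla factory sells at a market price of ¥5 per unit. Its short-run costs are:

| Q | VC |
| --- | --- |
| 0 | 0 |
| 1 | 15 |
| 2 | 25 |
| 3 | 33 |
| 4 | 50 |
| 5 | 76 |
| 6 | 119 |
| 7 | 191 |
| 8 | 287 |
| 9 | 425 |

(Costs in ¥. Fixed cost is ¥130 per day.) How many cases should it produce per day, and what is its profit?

Compute π = P·Q − TC at each output: Q=0: -130; Q=1: -140; Q=2: -145; Q=3: -148; Q=4: -160; Q=5: -181; Q=6: -219; Q=7: -286; Q=8: -377; Q=9: -510.
Profit is highest at Q = 0. Equivalently, the lowest AVC in the table is 33/3 ≈ ¥11 at Q = 3, and P = ¥5 falls below it — price never covers variable cost, so the firm shuts down and loses only its fixed cost.

Q = 0 (shut down); profit = -¥130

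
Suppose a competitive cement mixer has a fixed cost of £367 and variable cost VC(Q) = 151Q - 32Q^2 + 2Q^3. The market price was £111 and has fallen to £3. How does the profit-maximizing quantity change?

Output falls from 10 to 0 (the firm shuts down)

AVC = 151 - 32Q + 2Q^2, minimized at Q = 8 where min AVC = £23. MC = 151 - 64Q + 6Q^2.
With P = £111 above the shutdown price, P = MC gives Q = 10.
At P = £3 < min AVC = £23, price no longer covers variable cost at any output, so the firm shuts down: Q = 0.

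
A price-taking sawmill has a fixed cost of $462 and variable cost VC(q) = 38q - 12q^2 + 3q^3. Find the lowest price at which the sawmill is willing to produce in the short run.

$26 per unit

Short-run supply begins at min AVC. From VC = 38q - 12q^2 + 3q^3, AVC = 38 - 12q + 3q^2.
dAVC/dq = -12 + 6q = 0 gives q = 2. min AVC = 38 - 12·2 + 3·2^2 = 26.
For P < $26 the firm produces nothing.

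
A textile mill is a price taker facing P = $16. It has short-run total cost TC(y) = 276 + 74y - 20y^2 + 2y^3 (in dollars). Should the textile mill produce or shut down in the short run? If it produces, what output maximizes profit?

Shut down

Variable cost is VC = 74y - 20y^2 + 2y^3, so AVC = VC/y = 74 - 20y + 2y^2 and MC = dTC/dy = 74 - 40y + 6y^2.
The AVC parabola has its vertex at y = 20/4 = 5, where AVC = 74 - 20·5 + 2·5^2 = $24.
Since P = $16 < min AVC = $24, price fails to cover variable cost at any output.
Shutting down limits the loss to fixed cost, $276.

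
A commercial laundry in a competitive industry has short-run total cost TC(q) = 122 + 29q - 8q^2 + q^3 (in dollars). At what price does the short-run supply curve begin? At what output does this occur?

The shutdown price is the minimum of AVC. VC = 29q - 8q^2 + q^3, so AVC = 29 - 8q + q^2.
dAVC/dq = -8 + 2q = 0 gives q = 4. min AVC = 29 - 8·4 + 4^2 = 13.
For P < $13 the firm produces nothing.

$13 per unit, at q = 4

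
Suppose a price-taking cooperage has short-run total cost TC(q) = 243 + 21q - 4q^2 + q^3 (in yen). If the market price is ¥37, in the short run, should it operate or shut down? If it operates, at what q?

Produce at q = 4

From TC, MC = TC'(q) = 21 - 8q + 3q^2 and AVC = VC/q = 21 - 4q + q^2.
The AVC parabola has its vertex at q = 4/2 = 2, where AVC = 21 - 4·2 + 2^2 = ¥17.
P = ¥37 exceeds min AVC = ¥17, so the firm stays open.
Solving P = MC: -16 - 8q + 3q^2 = 0 ⇒ q = -4/3 or 4. On the upward-sloping branch, q* = 4.
Check: AVC at q = 4 is ¥21 ≤ P, so revenue covers variable cost.
Profit = P·q − TC = 37·4 − 327 = -¥179, a loss, but smaller than the ¥243 fixed cost the firm would lose by shutting down.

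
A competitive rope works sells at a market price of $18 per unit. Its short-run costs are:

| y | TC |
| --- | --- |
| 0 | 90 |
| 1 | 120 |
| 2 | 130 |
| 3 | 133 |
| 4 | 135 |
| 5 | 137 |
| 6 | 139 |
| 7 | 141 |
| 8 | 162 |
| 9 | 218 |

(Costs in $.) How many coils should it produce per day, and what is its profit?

y = 7; profit = -$15

Compute π = P·y − TC at each output: y=0: -90; y=1: -102; y=2: -94; y=3: -79; y=4: -63; y=5: -47; y=6: -31; y=7: -15; y=8: -18; y=9: -56.
Profit is maximized at y = 7. AVC there is 51/7 = $7.29 ≤ P, so producing beats shutting down (which would give -$90).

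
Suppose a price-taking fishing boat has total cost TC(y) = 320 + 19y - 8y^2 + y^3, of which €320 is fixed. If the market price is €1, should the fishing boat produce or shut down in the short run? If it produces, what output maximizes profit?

Strip out fixed cost: VC = 19y - 8y^2 + y^3. Then AVC = 19 - 8y + y^2 and MC = 19 - 16y + 3y^2.
AVC hits its minimum where MC = AVC, at y = 4, giving min AVC = 19 - 8·4 + 4^2 = €3.
With P < min AVC (€1 < €3), every unit sold adds to the loss.
The firm minimizes its loss by shutting down and losing only its fixed cost of €320.

Shut down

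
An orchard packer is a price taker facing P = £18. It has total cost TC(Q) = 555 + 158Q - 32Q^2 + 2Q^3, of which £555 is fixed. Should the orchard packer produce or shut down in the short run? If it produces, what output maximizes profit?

Shut down

From TC, MC = TC'(Q) = 158 - 64Q + 6Q^2 and AVC = VC/Q = 158 - 32Q + 2Q^2.
AVC hits its minimum where MC = AVC, at Q = 8, giving min AVC = 158 - 32·8 + 2·8^2 = £30.
P = £18 lies below min AVC = £30; no output level covers variable cost.
The firm minimizes its loss by shutting down and losing only its fixed cost of £555.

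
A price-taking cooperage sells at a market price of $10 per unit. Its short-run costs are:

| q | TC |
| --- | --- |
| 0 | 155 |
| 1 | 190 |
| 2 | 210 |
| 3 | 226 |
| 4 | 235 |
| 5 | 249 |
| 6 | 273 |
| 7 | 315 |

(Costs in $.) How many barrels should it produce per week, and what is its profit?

q = 0 (shut down); profit = -$155

Tabulate TR − TC: q=0: -155; q=1: -180; q=2: -190; q=3: -196; q=4: -195; q=5: -199; q=6: -213; q=7: -245.
Profit is highest at q = 0. Equivalently, the lowest AVC in the table is 94/5 ≈ $18.80 at q = 5, and P = $10 falls below it — price never covers variable cost, so the firm shuts down and loses only its fixed cost.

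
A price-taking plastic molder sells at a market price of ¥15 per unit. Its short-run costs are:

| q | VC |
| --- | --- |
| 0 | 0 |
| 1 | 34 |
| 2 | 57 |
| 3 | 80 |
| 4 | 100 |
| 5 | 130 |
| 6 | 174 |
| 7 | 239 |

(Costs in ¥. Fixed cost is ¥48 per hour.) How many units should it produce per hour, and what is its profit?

Profit at each row (π = 15q − TC): q=0: -48; q=1: -67; q=2: -75; q=3: -83; q=4: -88; q=5: -103; q=6: -132; q=7: -182.
Profit is highest at q = 0. Equivalently, the lowest AVC in the table is 100/4 ≈ ¥25 at q = 4, and P = ¥15 falls below it — price never covers variable cost, so the firm shuts down and loses only its fixed cost.

q = 0 (shut down); profit = -¥48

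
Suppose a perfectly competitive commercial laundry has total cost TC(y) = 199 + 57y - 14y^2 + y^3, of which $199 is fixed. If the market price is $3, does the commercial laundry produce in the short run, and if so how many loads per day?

From TC, MC = TC'(y) = 57 - 28y + 3y^2 and AVC = VC/y = 57 - 14y + y^2.
AVC is minimized where dAVC/dy = -14 + 2y = 0, at y = 7; min AVC = 57 - 14·7 + 7^2 = $8.
Since P = $3 < min AVC = $8, price fails to cover variable cost at any output.
Shutting down limits the loss to fixed cost, $199.

Shut down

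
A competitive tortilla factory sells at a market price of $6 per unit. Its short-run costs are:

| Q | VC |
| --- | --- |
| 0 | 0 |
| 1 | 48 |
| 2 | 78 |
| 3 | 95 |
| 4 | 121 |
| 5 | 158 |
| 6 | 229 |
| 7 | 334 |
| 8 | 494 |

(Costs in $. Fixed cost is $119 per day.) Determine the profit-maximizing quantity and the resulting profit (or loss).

Q = 0 (shut down); profit = -$119

Tabulate TR − TC: Q=0: -119; Q=1: -161; Q=2: -185; Q=3: -196; Q=4: -216; Q=5: -247; Q=6: -312; Q=7: -411; Q=8: -565.
Profit is highest at Q = 0. Equivalently, the lowest AVC in the table is 121/4 ≈ $30.25 at Q = 4, and P = $6 falls below it — price never covers variable cost, so the firm shuts down and loses only its fixed cost.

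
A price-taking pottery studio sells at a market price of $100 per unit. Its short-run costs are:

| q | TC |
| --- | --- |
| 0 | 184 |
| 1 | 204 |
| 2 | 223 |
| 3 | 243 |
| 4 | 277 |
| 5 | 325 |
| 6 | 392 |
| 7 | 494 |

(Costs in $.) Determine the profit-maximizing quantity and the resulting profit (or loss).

q = 6; profit = $208

Tabulate TR − TC: q=0: -184; q=1: -104; q=2: -23; q=3: 57; q=4: 123; q=5: 175; q=6: 208; q=7: 206.
Profit is maximized at q = 6. AVC there is 208/6 = $34.67 ≤ P, so producing beats shutting down (which would give -$184).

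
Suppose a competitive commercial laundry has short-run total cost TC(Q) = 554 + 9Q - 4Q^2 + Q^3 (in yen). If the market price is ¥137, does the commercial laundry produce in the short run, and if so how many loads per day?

From TC, MC = TC'(Q) = 9 - 8Q + 3Q^2 and AVC = VC/Q = 9 - 4Q + Q^2.
The AVC parabola has its vertex at Q = 4/2 = 2, where AVC = 9 - 4·2 + 2^2 = ¥5.
Since P = ¥137 ≥ min AVC = ¥5, price covers variable cost and the firm should produce.
P = MC gives -128 - 8Q + 3Q^2 = 0, with roots -16/3 and 8. Take the larger (rising MC): Q* = 8.
Check: AVC at Q = 8 is ¥41 ≤ P, so revenue covers variable cost.
Profit = P·Q − TC = 137·8 − 882 = ¥214.

Produce at Q = 8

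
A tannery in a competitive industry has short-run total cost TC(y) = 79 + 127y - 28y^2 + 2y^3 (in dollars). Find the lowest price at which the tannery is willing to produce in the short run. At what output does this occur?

$29 per unit, at y = 7

The firm shuts down when price falls below the minimum of average variable cost. AVC = VC/y = 127 - 28y + 2y^2.
At the minimum of AVC, MC = AVC. MC = 127 - 56y + 6y^2; setting MC = AVC gives 4y^2 - 28y = 0, so y = 7. min AVC = 29.
For P < $29 the firm produces nothing.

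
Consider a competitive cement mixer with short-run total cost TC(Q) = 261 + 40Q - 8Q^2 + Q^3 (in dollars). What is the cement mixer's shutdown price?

Short-run supply begins at min AVC. From VC = 40Q - 8Q^2 + Q^3, AVC = 40 - 8Q + Q^2.
dAVC/dQ = -8 + 2Q = 0 gives Q = 4. min AVC = 40 - 8·4 + 4^2 = 24.
The firm shuts down for any P below $24.

$24 per unit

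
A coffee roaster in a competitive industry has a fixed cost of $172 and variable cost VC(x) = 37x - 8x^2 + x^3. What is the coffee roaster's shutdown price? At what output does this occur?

$21 per unit, at x = 4

The shutdown price is the minimum of AVC. VC = 37x - 8x^2 + x^3, so AVC = 37 - 8x + x^2.
At the minimum of AVC, MC = AVC. MC = 37 - 16x + 3x^2; setting MC = AVC gives 2x^2 - 8x = 0, so x = 4. min AVC = 21.
The firm shuts down for any P below $21.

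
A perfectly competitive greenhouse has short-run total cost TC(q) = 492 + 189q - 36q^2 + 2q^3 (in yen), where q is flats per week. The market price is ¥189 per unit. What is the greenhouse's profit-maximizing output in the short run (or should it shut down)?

From TC, MC = TC'(q) = 189 - 72q + 6q^2 and AVC = VC/q = 189 - 36q + 2q^2.
AVC hits its minimum where MC = AVC, at q = 9, giving min AVC = 189 - 36·9 + 2·9^2 = ¥27.
Because ¥189 ≥ ¥27, revenue can cover variable cost; the firm operates.
Solving P = MC: -72q + 6q^2 = 0 ⇒ q = 0 or 12. On the upward-sloping branch, q* = 12.
Check: AVC at q = 12 is ¥45 ≤ P, so revenue covers variable cost.
Profit = P·q − TC = 189·12 − 1032 = ¥1236.

Produce at q = 12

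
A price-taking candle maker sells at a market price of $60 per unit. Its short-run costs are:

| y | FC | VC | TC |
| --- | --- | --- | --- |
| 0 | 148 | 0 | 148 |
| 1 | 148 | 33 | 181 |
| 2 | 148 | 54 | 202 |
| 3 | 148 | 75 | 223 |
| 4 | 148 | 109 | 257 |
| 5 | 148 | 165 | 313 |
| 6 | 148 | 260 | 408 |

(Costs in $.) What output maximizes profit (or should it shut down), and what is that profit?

y = 5; profit = -$13

Profit at each row (π = 60y − TC): y=0: -148; y=1: -121; y=2: -82; y=3: -43; y=4: -17; y=5: -13; y=6: -48.
Profit is maximized at y = 5. AVC there is 165/5 = $33 ≤ P, so producing beats shutting down (which would give -$148).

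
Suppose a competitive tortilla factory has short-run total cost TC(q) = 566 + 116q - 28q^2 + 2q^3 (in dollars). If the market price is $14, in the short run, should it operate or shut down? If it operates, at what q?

From TC, MC = TC'(q) = 116 - 56q + 6q^2 and AVC = VC/q = 116 - 28q + 2q^2.
The AVC parabola has its vertex at q = 28/4 = 7, where AVC = 116 - 28·7 + 2·7^2 = $18.
P = $14 lies below min AVC = $18; no output level covers variable cost.
The firm minimizes its loss by shutting down and losing only its fixed cost of $566.

Shut down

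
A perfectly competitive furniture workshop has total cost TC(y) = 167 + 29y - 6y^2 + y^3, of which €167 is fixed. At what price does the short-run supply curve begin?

€20 per unit

The shutdown price is the minimum of AVC. VC = 29y - 6y^2 + y^3, so AVC = 29 - 6y + y^2.
dAVC/dy = -6 + 2y = 0 gives y = 3. min AVC = 29 - 6·3 + 3^2 = 20.
For P < €20 the firm produces nothing.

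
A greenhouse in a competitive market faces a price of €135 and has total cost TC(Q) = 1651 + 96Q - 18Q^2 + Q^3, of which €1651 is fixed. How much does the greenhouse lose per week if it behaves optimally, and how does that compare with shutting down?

AVC = 96 - 18Q + Q^2; min AVC = €15 at Q = 9. Since P = €135 ≥ min AVC, the firm produces.
MC = 96 - 36Q + 3Q^2. Setting P = MC and taking the root on the rising branch gives Q* = 13.
TR = 135·13 = 1755. TC = 1651 + 403 = 2054. Profit = 1755 − 2054 = -€299.
Shutting down would mean losing the fixed cost of €1651, so operating at a loss of €299 is better by €1352.

Profit = -€299 at Q = 13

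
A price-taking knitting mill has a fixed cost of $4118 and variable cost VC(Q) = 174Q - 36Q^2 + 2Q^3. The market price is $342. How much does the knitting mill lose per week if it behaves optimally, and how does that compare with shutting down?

Profit = -$198 at Q = 14

AVC = 174 - 36Q + 2Q^2 has its minimum $12 at Q = 9; price $342 clears that bar, so the firm operates.
With MC = 174 - 72Q + 6Q^2, P = MC on the upward-sloping part at Q* = 14.
TR = 342·14 = 4788. TC = 4118 + 868 = 4986. Profit = 4788 − 4986 = -$198.
By producing, the firm covers all variable cost plus $3920 of fixed cost; shutting down would lose the full $4118.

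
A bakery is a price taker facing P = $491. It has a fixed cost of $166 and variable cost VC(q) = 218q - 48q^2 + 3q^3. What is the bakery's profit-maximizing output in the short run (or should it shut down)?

Produce at q = 13

Strip out fixed cost: VC = 218q - 48q^2 + 3q^3. Then AVC = 218 - 48q + 3q^2 and MC = 218 - 96q + 9q^2.
The AVC parabola has its vertex at q = 48/6 = 8, where AVC = 218 - 48·8 + 3·8^2 = $26.
P = $491 exceeds min AVC = $26, so the firm stays open.
Solving P = MC: -273 - 96q + 9q^2 = 0 ⇒ q = -7/3 or 13. On the upward-sloping branch, q* = 13.
Check: AVC at q = 13 is $101 ≤ P, so revenue covers variable cost.
Profit = P·q − TC = 491·13 − 1479 = $4904.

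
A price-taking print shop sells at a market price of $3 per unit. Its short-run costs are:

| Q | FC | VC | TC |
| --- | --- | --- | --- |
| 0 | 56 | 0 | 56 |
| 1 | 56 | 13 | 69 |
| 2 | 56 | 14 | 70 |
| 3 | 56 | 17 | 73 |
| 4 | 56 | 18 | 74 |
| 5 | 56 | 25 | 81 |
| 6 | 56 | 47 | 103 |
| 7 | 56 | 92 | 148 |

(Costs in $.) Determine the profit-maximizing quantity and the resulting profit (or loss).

Q = 0 (shut down); profit = -$56

Profit at each row (π = 3Q − TC): Q=0: -56; Q=1: -66; Q=2: -64; Q=3: -64; Q=4: -62; Q=5: -66; Q=6: -85; Q=7: -127.
Profit is highest at Q = 0. Equivalently, the lowest AVC in the table is 18/4 ≈ $4.50 at Q = 4, and P = $3 falls below it — price never covers variable cost, so the firm shuts down and loses only its fixed cost.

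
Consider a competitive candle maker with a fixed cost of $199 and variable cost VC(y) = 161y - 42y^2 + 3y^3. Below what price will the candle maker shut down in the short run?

The shutdown price is the minimum of AVC. VC = 161y - 42y^2 + 3y^3, so AVC = 161 - 42y + 3y^2.
At the minimum of AVC, MC = AVC. MC = 161 - 84y + 9y^2; setting MC = AVC gives 6y^2 - 42y = 0, so y = 7. min AVC = 14.
For P < $14 the firm produces nothing.

$14 per unit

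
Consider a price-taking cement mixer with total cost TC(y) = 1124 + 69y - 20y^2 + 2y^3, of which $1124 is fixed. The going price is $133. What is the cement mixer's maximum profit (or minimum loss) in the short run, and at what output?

AVC = 69 - 20y + 2y^2; min AVC = $19 at y = 5. Since P = $133 ≥ min AVC, the firm produces.
With MC = 69 - 40y + 6y^2, P = MC on the upward-sloping part at y* = 8.
TR = 133·8 = 1064. TC = 1124 + 296 = 1420. Profit = 1064 − 1420 = -$356.
That loss of $356 beats the $1124 the firm would lose by shutting down; producing recovers $768 of fixed cost.

Profit = -$356 at y = 8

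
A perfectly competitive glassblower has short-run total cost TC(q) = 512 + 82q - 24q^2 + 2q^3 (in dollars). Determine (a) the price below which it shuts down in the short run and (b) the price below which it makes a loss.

Shutdown price = min AVC. AVC = 82 - 24q + 2q^2, with vertex at q = 6 and minimum $10.
ATC = 512/q + 82 - 24q + 2q^2. Setting dATC/dq = −512/q^2 − 24 + 4q = 0 gives q = 8 (since 4·8^3 − 24·8^2 = 512).
min ATC = 512/8 + 82 − 24·8 + 2·8^2 = $82. That is the break-even price.
Between these two prices the firm operates at a loss; above $82 it earns a profit.

Shutdown price = $10; break-even price = $82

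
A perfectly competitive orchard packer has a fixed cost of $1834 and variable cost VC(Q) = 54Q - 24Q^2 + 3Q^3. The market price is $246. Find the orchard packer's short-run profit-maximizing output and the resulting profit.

Profit = -$298 at Q = 8

AVC = 54 - 24Q + 3Q^2; min AVC = $6 at Q = 4. Since P = $246 ≥ min AVC, the firm produces.
MC = 54 - 48Q + 9Q^2. Setting P = MC and taking the root on the rising branch gives Q* = 8.
TR = 246·8 = 1968. TC = 1834 + 432 = 2266. Profit = 1968 − 2266 = -$298.
Shutting down would mean losing the fixed cost of $1834, so operating at a loss of $298 is better by $1536.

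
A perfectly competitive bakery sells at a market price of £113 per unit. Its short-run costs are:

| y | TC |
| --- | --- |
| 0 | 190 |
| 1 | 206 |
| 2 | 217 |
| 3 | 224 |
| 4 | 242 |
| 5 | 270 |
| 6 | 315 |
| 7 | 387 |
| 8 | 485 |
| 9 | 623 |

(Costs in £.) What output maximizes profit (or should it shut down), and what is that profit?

y = 8; profit = £419

Profit at each row (π = 113y − TC): y=0: -190; y=1: -93; y=2: 9; y=3: 115; y=4: 210; y=5: 295; y=6: 363; y=7: 404; y=8: 419; y=9: 394.
Profit is maximized at y = 8. AVC there is 295/8 = £36.88 ≤ P, so producing beats shutting down (which would give -£190).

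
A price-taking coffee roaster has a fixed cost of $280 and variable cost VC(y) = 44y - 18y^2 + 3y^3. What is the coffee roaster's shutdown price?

$17 per unit

The firm shuts down when price falls below the minimum of average variable cost. AVC = VC/y = 44 - 18y + 3y^2.
At the minimum of AVC, MC = AVC. MC = 44 - 36y + 9y^2; setting MC = AVC gives 6y^2 - 18y = 0, so y = 3. min AVC = 17.
So the shutdown price is $17.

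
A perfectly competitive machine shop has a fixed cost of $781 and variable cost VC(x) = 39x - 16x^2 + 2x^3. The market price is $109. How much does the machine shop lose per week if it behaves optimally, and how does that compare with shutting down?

Profit = -$193 at x = 7

AVC = 39 - 16x + 2x^2 has its minimum $7 at x = 4; price $109 clears that bar, so the firm operates.
MC = 39 - 32x + 6x^2. Setting P = MC and taking the root on the rising branch gives x* = 7.
TR = 109·7 = 763. TC = 781 + 175 = 956. Profit = 763 − 956 = -$193.
Shutting down would mean losing the fixed cost of $781, so operating at a loss of $193 is better by $588.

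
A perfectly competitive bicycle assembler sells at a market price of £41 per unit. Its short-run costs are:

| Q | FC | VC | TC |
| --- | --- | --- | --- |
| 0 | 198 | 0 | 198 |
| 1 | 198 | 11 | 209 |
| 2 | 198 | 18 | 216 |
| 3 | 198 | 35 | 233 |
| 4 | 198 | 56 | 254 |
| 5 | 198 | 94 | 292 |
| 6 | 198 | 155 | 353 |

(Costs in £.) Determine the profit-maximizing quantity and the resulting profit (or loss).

Q = 5; profit = -£87

Tabulate TR − TC: Q=0: -198; Q=1: -168; Q=2: -134; Q=3: -110; Q=4: -90; Q=5: -87; Q=6: -107.
Profit is maximized at Q = 5. AVC there is 94/5 = £18.80 ≤ P, so producing beats shutting down (which would give -£198).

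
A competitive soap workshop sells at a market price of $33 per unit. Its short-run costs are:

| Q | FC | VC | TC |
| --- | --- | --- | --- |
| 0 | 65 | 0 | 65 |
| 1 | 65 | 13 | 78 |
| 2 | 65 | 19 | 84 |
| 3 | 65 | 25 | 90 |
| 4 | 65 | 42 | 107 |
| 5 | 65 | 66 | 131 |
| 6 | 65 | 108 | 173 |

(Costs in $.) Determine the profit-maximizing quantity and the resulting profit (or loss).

Profit at each row (π = 33Q − TC): Q=0: -65; Q=1: -45; Q=2: -18; Q=3: 9; Q=4: 25; Q=5: 34; Q=6: 25.
Profit is maximized at Q = 5. AVC there is 66/5 = $13.20 ≤ P, so producing beats shutting down (which would give -$65).

Q = 5; profit = $34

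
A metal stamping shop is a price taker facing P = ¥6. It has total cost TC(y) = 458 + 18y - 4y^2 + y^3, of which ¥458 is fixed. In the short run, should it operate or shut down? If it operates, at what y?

Shut down

Strip out fixed cost: VC = 18y - 4y^2 + y^3. Then AVC = 18 - 4y + y^2 and MC = 18 - 8y + 3y^2.
The AVC parabola has its vertex at y = 4/2 = 2, where AVC = 18 - 4·2 + 2^2 = ¥14.
With P < min AVC (¥6 < ¥14), every unit sold adds to the loss.
Best response: produce nothing and absorb the ¥458 fixed cost.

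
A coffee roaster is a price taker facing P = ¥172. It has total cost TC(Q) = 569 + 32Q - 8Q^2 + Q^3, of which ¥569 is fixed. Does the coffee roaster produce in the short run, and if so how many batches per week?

Produce at Q = 10

From TC, MC = TC'(Q) = 32 - 16Q + 3Q^2 and AVC = VC/Q = 32 - 8Q + Q^2.
The AVC parabola has its vertex at Q = 8/2 = 4, where AVC = 32 - 8·4 + 4^2 = ¥16.
Since P = ¥172 ≥ min AVC = ¥16, price covers variable cost and the firm should produce.
Solving P = MC: -140 - 16Q + 3Q^2 = 0 ⇒ Q = -14/3 or 10. On the upward-sloping branch, Q* = 10.
Check: AVC at Q = 10 is ¥52 ≤ P, so revenue covers variable cost.
Profit = P·Q − TC = 172·10 − 1089 = ¥631.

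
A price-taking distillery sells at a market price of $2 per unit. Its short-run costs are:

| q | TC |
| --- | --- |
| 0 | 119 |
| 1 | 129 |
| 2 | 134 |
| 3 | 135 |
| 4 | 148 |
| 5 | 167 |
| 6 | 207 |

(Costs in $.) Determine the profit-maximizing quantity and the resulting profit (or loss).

q = 0 (shut down); profit = -$119

Profit at each row (π = 2q − TC): q=0: -119; q=1: -127; q=2: -130; q=3: -129; q=4: -140; q=5: -157; q=6: -195.
Profit is highest at q = 0. Equivalently, the lowest AVC in the table is 16/3 ≈ $5.33 at q = 3, and P = $2 falls below it — price never covers variable cost, so the firm shuts down and loses only its fixed cost.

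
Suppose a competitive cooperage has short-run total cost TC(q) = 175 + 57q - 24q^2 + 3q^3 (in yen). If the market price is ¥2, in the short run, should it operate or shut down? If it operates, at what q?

From TC, MC = TC'(q) = 57 - 48q + 9q^2 and AVC = VC/q = 57 - 24q + 3q^2.
AVC is minimized where dAVC/dq = -24 + 6q = 0, at q = 4; min AVC = 57 - 24·4 + 3·4^2 = ¥9.
Since P = ¥2 < min AVC = ¥9, price fails to cover variable cost at any output.
The firm minimizes its loss by shutting down and losing only its fixed cost of ¥175.

Shut down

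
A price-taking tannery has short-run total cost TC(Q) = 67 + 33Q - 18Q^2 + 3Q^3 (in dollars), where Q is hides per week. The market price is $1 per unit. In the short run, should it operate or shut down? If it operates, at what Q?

From TC, MC = TC'(Q) = 33 - 36Q + 9Q^2 and AVC = VC/Q = 33 - 18Q + 3Q^2.
The AVC parabola has its vertex at Q = 18/6 = 3, where AVC = 33 - 18·3 + 3·3^2 = $6.
With P < min AVC ($1 < $6), every unit sold adds to the loss.
Shutting down limits the loss to fixed cost, $67.

Shut down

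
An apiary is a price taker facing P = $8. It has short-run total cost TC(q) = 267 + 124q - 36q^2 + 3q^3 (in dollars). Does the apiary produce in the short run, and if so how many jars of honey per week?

Shut down

From TC, MC = TC'(q) = 124 - 72q + 9q^2 and AVC = VC/q = 124 - 36q + 3q^2.
AVC is minimized where dAVC/dq = -36 + 6q = 0, at q = 6; min AVC = 124 - 36·6 + 3·6^2 = $16.
With P < min AVC ($8 < $16), every unit sold adds to the loss.
Best response: produce nothing and absorb the $267 fixed cost.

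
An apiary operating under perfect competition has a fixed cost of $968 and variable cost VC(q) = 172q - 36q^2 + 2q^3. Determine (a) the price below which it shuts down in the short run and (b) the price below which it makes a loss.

AVC = 172 - 36q + 2q^2; minimized at q = 9, giving min AVC = $10. That is the shutdown price.
ATC = 968/q + 172 - 36q + 2q^2. Setting dATC/dq = −968/q^2 − 36 + 4q = 0 gives q = 11 (since 4·11^3 − 36·11^2 = 968).
min ATC = 968/11 + 172 − 36·11 + 2·11^2 = $106. That is the break-even price.
Between these two prices the firm operates at a loss; above $106 it earns a profit.

Shutdown price = $10; break-even price = $106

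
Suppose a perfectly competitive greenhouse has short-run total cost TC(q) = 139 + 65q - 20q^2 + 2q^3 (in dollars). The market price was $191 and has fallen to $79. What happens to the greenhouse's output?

AVC = 65 - 20q + 2q^2, minimized at q = 5 where min AVC = $15. MC = 65 - 40q + 6q^2.
At P = $191 ≥ min AVC, set P = MC on the rising branch: q = 9.
At P = $79 ≥ min AVC, set P = MC: q = 7. The firm stays open but cuts output.

Output falls from 9 to 7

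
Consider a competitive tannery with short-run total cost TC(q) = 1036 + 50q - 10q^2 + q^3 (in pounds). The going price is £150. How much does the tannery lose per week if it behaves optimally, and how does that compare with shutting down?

AVC = 50 - 10q + q^2 has its minimum £25 at q = 5; price £150 clears that bar, so the firm operates.
With MC = 50 - 20q + 3q^2, P = MC on the upward-sloping part at q* = 10.
TR = 150·10 = 1500. TC = 1036 + 500 = 1536. Profit = 1500 − 1536 = -£36.
By producing, the firm covers all variable cost plus £1000 of fixed cost; shutting down would lose the full £1036.

Profit = -£36 at q = 10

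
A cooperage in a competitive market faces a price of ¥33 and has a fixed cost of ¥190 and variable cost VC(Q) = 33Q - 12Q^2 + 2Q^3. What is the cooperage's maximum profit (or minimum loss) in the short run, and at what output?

AVC = 33 - 12Q + 2Q^2; min AVC = ¥15 at Q = 3. Since P = ¥33 ≥ min AVC, the firm produces.
MC = 33 - 24Q + 6Q^2. Setting P = MC and taking the root on the rising branch gives Q* = 4.
TR = 33·4 = 132. TC = 190 + 68 = 258. Profit = 132 − 258 = -¥126.
Shutting down would mean losing the fixed cost of ¥190, so operating at a loss of ¥126 is better by ¥64.

Profit = -¥126 at Q = 4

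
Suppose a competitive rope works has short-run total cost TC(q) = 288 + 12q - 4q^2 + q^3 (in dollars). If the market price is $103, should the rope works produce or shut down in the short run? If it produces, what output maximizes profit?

Produce at q = 7

Strip out fixed cost: VC = 12q - 4q^2 + q^3. Then AVC = 12 - 4q + q^2 and MC = 12 - 8q + 3q^2.
AVC is minimized where dAVC/dq = -4 + 2q = 0, at q = 2; min AVC = 12 - 4·2 + 2^2 = $8.
Because $103 ≥ $8, revenue can cover variable cost; the firm operates.
Set P = MC: 103 = 12 - 8q + 3q^2 → -91 - 8q + 3q^2 = 0. The roots are q = -13/3 and q = 7; the profit-maximizing output is on the rising part of MC, so q* = 7.
Check: AVC at q = 7 is $33 ≤ P, so revenue covers variable cost.
Profit = P·q − TC = 103·7 − 519 = $202.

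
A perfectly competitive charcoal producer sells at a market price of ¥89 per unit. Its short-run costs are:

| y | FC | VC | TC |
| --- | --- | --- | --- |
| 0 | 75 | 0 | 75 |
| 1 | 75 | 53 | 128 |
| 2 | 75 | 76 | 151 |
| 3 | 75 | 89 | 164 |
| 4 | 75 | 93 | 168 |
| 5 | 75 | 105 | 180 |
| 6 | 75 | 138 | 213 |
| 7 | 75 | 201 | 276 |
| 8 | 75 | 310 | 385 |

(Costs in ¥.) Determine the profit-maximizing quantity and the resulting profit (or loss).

Tabulate TR − TC: y=0: -75; y=1: -39; y=2: 27; y=3: 103; y=4: 188; y=5: 265; y=6: 321; y=7: 347; y=8: 327.
Profit is maximized at y = 7. AVC there is 201/7 = ¥28.71 ≤ P, so producing beats shutting down (which would give -¥75).

y = 7; profit = ¥347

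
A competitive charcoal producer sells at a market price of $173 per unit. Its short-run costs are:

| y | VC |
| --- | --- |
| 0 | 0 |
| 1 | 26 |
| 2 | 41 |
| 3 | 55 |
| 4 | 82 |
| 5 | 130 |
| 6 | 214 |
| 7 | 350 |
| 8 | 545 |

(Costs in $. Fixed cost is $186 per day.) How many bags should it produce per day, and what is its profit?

Compute π = P·y − TC at each output: y=0: -186; y=1: -39; y=2: 119; y=3: 278; y=4: 424; y=5: 549; y=6: 638; y=7: 675; y=8: 653.
Profit is maximized at y = 7. AVC there is 350/7 = $50 ≤ P, so producing beats shutting down (which would give -$186).

y = 7; profit = $675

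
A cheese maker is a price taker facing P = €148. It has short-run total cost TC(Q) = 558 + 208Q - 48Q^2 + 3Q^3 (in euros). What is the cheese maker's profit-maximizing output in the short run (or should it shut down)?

Produce at Q = 10

Strip out fixed cost: VC = 208Q - 48Q^2 + 3Q^3. Then AVC = 208 - 48Q + 3Q^2 and MC = 208 - 96Q + 9Q^2.
AVC is minimized where dAVC/dQ = -48 + 6Q = 0, at Q = 8; min AVC = 208 - 48·8 + 3·8^2 = €16.
P = €148 exceeds min AVC = €16, so the firm stays open.
Set P = MC: 148 = 208 - 96Q + 9Q^2 → 60 - 96Q + 9Q^2 = 0. The roots are Q = 2/3 and Q = 10; the profit-maximizing output is on the rising part of MC, so Q* = 10.
Check: AVC at Q = 10 is €28 ≤ P, so revenue covers variable cost.
Profit = P·Q − TC = 148·10 − 838 = €642.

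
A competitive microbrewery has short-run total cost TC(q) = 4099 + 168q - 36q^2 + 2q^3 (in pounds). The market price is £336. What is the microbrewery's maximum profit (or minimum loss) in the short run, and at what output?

Profit = -£179 at q = 14

AVC = 168 - 36q + 2q^2; min AVC = £6 at q = 9. Since P = £336 ≥ min AVC, the firm produces.
MC = 168 - 72q + 6q^2. Setting P = MC and taking the root on the rising branch gives q* = 14.
TR = 336·14 = 4704. TC = 4099 + 784 = 4883. Profit = 4704 − 4883 = -£179.
By producing, the firm covers all variable cost plus £3920 of fixed cost; shutting down would lose the full £4099.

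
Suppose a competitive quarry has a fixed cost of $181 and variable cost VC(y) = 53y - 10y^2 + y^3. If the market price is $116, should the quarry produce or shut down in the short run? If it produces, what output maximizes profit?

Strip out fixed cost: VC = 53y - 10y^2 + y^3. Then AVC = 53 - 10y + y^2 and MC = 53 - 20y + 3y^2.
AVC hits its minimum where MC = AVC, at y = 5, giving min AVC = 53 - 10·5 + 5^2 = $28.
Because $116 ≥ $28, revenue can cover variable cost; the firm operates.
Solving P = MC: -63 - 20y + 3y^2 = 0 ⇒ y = -7/3 or 9. On the upward-sloping branch, y* = 9.
Check: AVC at y = 9 is $44 ≤ P, so revenue covers variable cost.
Profit = P·y − TC = 116·9 − 577 = $467.

Produce at y = 9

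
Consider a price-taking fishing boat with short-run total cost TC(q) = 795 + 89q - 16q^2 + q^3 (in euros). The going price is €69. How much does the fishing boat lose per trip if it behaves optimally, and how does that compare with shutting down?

AVC = 89 - 16q + q^2 has its minimum €25 at q = 8; price €69 clears that bar, so the firm operates.
MC = 89 - 32q + 3q^2. Setting P = MC and taking the root on the rising branch gives q* = 10.
TR = 69·10 = 690. TC = 795 + 290 = 1085. Profit = 690 − 1085 = -€395.
By producing, the firm covers all variable cost plus €400 of fixed cost; shutting down would lose the full €795.

Profit = -€395 at q = 10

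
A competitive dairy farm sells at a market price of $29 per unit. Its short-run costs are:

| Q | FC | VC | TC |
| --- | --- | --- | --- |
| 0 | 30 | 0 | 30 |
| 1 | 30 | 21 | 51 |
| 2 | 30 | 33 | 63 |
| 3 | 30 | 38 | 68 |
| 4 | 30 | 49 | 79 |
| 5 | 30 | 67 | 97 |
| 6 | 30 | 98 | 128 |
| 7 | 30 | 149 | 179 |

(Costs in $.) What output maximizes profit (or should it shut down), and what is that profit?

Profit at each row (π = 29Q − TC): Q=0: -30; Q=1: -22; Q=2: -5; Q=3: 19; Q=4: 37; Q=5: 48; Q=6: 46; Q=7: 24.
Profit is maximized at Q = 5. AVC there is 67/5 = $13.40 ≤ P, so producing beats shutting down (which would give -$30).

Q = 5; profit = $48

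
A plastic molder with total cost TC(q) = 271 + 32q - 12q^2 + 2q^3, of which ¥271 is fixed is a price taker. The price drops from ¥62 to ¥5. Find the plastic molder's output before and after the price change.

AVC = 32 - 12q + 2q^2, minimized at q = 3 where min AVC = ¥14. MC = 32 - 24q + 6q^2.
At P = ¥62 ≥ min AVC, set P = MC on the rising branch: q = 5.
At P = ¥5 < min AVC = ¥14, price no longer covers variable cost at any output, so the firm shuts down: q = 0.

Output falls from 5 to 0 (the firm shuts down)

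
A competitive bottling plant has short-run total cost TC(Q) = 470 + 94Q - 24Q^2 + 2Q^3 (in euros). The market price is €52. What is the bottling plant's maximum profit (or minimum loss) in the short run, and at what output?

Profit = -€274 at Q = 7

AVC = 94 - 24Q + 2Q^2; min AVC = €22 at Q = 6. Since P = €52 ≥ min AVC, the firm produces.
With MC = 94 - 48Q + 6Q^2, P = MC on the upward-sloping part at Q* = 7.
TR = 52·7 = 364. TC = 470 + 168 = 638. Profit = 364 − 638 = -€274.
Shutting down would mean losing the fixed cost of €470, so operating at a loss of €274 is better by €196.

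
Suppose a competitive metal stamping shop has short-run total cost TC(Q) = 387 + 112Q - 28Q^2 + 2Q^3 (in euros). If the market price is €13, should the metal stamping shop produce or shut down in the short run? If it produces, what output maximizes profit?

Strip out fixed cost: VC = 112Q - 28Q^2 + 2Q^3. Then AVC = 112 - 28Q + 2Q^2 and MC = 112 - 56Q + 6Q^2.
AVC is minimized where dAVC/dQ = -28 + 4Q = 0, at Q = 7; min AVC = 112 - 28·7 + 2·7^2 = €14.
With P < min AVC (€13 < €14), every unit sold adds to the loss.
The firm minimizes its loss by shutting down and losing only its fixed cost of €387.

Shut down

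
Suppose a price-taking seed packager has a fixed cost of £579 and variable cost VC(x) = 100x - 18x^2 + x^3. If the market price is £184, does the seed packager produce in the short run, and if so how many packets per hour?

From TC, MC = TC'(x) = 100 - 36x + 3x^2 and AVC = VC/x = 100 - 18x + x^2.
AVC is minimized where dAVC/dx = -18 + 2x = 0, at x = 9; min AVC = 100 - 18·9 + 9^2 = £19.
Since P = £184 ≥ min AVC = £19, price covers variable cost and the firm should produce.
Set P = MC: 184 = 100 - 36x + 3x^2 → -84 - 36x + 3x^2 = 0. The roots are x = -2 and x = 14; the profit-maximizing output is on the rising part of MC, so x* = 14.
Check: AVC at x = 14 is £44 ≤ P, so revenue covers variable cost.
Profit = P·x − TC = 184·14 − 1195 = £1381.

Produce at x = 14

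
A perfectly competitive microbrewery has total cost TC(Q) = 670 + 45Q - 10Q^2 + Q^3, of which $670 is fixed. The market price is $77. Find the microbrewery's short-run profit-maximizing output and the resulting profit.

Profit = -$286 at Q = 8

AVC = 45 - 10Q + Q^2; min AVC = $20 at Q = 5. Since P = $77 ≥ min AVC, the firm produces.
MC = 45 - 20Q + 3Q^2. Setting P = MC and taking the root on the rising branch gives Q* = 8.
TR = 77·8 = 616. TC = 670 + 232 = 902. Profit = 616 − 902 = -$286.
Shutting down would mean losing the fixed cost of $670, so operating at a loss of $286 is better by $384.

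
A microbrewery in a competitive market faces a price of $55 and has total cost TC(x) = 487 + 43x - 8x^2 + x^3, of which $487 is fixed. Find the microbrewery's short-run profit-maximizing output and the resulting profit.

Profit = -$343 at x = 6

AVC = 43 - 8x + x^2 has its minimum $27 at x = 4; price $55 clears that bar, so the firm operates.
With MC = 43 - 16x + 3x^2, P = MC on the upward-sloping part at x* = 6.
TR = 55·6 = 330. TC = 487 + 186 = 673. Profit = 330 − 673 = -$343.
That loss of $343 beats the $487 the firm would lose by shutting down; producing recovers $144 of fixed cost.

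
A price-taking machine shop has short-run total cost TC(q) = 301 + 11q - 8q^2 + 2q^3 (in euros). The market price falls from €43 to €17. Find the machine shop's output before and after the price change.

MC = 11 - 16q + 6q^2; the shutdown threshold is min AVC = €3 (at q = 2).
At P = €43 ≥ min AVC, set P = MC on the rising branch: q = 4.
At P = €17 ≥ min AVC, set P = MC: q = 3. The firm stays open but cuts output.

Output falls from 4 to 3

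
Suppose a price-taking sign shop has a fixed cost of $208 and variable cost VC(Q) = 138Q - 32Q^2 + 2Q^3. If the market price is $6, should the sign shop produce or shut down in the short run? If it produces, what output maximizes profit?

Variable cost is VC = 138Q - 32Q^2 + 2Q^3, so AVC = VC/Q = 138 - 32Q + 2Q^2 and MC = dTC/dQ = 138 - 64Q + 6Q^2.
The AVC parabola has its vertex at Q = 32/4 = 8, where AVC = 138 - 32·8 + 2·8^2 = $10.
Since P = $6 < min AVC = $10, price fails to cover variable cost at any output.
Shutting down limits the loss to fixed cost, $208.

Shut down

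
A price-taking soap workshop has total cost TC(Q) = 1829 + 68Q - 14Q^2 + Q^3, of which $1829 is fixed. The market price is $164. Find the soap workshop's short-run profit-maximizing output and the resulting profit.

AVC = 68 - 14Q + Q^2; min AVC = $19 at Q = 7. Since P = $164 ≥ min AVC, the firm produces.
With MC = 68 - 28Q + 3Q^2, P = MC on the upward-sloping part at Q* = 12.
TR = 164·12 = 1968. TC = 1829 + 528 = 2357. Profit = 1968 − 2357 = -$389.
By producing, the firm covers all variable cost plus $1440 of fixed cost; shutting down would lose the full $1829.

Profit = -$389 at Q = 12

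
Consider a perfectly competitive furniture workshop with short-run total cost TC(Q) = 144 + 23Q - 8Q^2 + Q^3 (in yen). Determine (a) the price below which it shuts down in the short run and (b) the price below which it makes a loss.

AVC = 23 - 8Q + Q^2; minimized at Q = 4, giving min AVC = ¥7. That is the shutdown price.
ATC = 144/Q + 23 - 8Q + Q^2. Setting dATC/dQ = −144/Q^2 − 8 + 2Q = 0 gives Q = 6 (since 2·6^3 − 8·6^2 = 144).
min ATC = 144/6 + 23 − 8·6 + 6^2 = ¥35. That is the break-even price.
Between these two prices the firm operates at a loss; above ¥35 it earns a profit.

Shutdown price = ¥7; break-even price = ¥35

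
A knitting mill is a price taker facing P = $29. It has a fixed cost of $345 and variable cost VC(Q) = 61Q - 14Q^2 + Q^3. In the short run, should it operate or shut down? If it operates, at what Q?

From TC, MC = TC'(Q) = 61 - 28Q + 3Q^2 and AVC = VC/Q = 61 - 14Q + Q^2.
The AVC parabola has its vertex at Q = 14/2 = 7, where AVC = 61 - 14·7 + 7^2 = $12.
Because $29 ≥ $12, revenue can cover variable cost; the firm operates.
Solving P = MC: 32 - 28Q + 3Q^2 = 0 ⇒ Q = 4/3 or 8. On the upward-sloping branch, Q* = 8.
Check: AVC at Q = 8 is $13 ≤ P, so revenue covers variable cost.
Profit = P·Q − TC = 29·8 − 449 = -$217, a loss, but smaller than the $345 fixed cost the firm would lose by shutting down.

Produce at Q = 8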